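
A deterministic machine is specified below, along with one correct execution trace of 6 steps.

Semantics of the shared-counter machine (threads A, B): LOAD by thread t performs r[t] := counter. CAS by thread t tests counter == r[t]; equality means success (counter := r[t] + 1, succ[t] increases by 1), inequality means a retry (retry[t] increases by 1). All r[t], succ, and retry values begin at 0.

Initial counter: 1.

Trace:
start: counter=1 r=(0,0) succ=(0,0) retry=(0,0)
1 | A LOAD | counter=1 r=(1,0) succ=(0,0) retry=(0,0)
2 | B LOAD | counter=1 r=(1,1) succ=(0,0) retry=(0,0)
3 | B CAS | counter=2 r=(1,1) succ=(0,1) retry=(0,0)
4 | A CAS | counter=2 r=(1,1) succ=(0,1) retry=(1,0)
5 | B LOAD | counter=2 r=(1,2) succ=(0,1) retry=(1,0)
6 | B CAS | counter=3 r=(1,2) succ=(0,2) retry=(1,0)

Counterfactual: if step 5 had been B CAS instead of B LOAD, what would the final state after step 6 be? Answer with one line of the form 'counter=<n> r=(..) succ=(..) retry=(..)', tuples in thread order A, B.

(re-executing from step 5 with the substitution; state before step 5: counter=2 r=(1,1) succ=(0,1) retry=(1,0))
5 | B CAS | counter=2 r=(1,1) succ=(0,1) retry=(1,1)
6 | B CAS | counter=2 r=(1,1) succ=(0,1) retry=(1,2)

counter=2 r=(1,1) succ=(0,1) retry=(1,2)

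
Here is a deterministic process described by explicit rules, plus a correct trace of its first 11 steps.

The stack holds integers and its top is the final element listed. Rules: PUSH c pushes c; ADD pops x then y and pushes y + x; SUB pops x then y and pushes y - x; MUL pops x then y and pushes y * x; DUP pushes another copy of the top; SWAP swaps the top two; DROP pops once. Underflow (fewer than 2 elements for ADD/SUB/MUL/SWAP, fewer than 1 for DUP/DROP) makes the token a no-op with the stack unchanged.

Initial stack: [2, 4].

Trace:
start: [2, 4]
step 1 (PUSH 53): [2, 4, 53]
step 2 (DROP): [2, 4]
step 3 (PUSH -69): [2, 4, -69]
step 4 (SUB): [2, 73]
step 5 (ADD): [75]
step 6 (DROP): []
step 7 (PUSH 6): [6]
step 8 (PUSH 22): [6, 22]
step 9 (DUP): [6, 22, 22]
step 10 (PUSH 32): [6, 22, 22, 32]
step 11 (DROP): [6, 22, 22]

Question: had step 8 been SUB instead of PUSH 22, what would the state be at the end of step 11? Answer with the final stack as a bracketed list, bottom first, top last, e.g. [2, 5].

[6, 6]

(re-executing from step 8 with the substitution; state before step 8: [6])
step 8 (SUB): [6]
step 9 (DUP): [6, 6]
step 10 (PUSH 32): [6, 6, 32]
step 11 (DROP): [6, 6]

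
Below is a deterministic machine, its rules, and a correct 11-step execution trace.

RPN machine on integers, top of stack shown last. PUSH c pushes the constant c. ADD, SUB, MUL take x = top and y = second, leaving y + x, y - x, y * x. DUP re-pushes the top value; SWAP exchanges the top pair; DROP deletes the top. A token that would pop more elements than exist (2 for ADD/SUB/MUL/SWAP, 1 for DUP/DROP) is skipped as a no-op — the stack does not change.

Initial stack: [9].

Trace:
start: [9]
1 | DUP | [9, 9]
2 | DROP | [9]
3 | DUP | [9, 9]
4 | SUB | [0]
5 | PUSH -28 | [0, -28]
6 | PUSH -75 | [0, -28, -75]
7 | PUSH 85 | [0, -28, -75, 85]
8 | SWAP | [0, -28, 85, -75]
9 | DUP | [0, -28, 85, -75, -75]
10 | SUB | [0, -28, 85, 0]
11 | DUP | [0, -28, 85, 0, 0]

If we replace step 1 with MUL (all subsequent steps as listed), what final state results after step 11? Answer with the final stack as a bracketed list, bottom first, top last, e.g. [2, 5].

[-28, 85, 0, 0]

(re-executing from step 1 with the substitution; state before step 1: [9])
1 | MUL | [9]
2 | DROP | []
3 | DUP | []
4 | SUB | []
5 | PUSH -28 | [-28]
6 | PUSH -75 | [-28, -75]
7 | PUSH 85 | [-28, -75, 85]
8 | SWAP | [-28, 85, -75]
9 | DUP | [-28, 85, -75, -75]
10 | SUB | [-28, 85, 0]
11 | DUP | [-28, 85, 0, 0]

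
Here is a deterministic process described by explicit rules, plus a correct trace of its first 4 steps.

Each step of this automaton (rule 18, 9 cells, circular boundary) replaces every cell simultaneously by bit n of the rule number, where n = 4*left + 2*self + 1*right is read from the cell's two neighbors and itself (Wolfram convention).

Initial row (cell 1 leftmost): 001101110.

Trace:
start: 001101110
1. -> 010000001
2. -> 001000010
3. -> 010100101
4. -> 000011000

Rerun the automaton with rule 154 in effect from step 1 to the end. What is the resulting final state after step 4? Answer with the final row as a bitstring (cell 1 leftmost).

(re-executing steps 1..4 under rule 154; state before step 1: 001101110)
1. -> 011001101
2. -> 010111000
3. -> 100110100
4. -> 011100011

011100011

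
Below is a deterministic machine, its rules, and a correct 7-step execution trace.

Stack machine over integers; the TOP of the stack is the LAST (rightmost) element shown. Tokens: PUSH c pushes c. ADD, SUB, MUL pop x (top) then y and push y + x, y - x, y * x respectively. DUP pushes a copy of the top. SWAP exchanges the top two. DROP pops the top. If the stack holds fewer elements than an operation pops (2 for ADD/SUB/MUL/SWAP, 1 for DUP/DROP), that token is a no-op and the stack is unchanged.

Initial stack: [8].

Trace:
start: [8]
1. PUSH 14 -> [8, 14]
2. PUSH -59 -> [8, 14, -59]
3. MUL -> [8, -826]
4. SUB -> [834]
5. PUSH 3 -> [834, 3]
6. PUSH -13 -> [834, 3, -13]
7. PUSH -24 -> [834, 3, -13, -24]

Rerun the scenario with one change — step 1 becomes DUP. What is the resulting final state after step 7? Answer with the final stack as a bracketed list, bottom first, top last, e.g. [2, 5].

(re-executing from step 1 with the substitution; state before step 1: [8])
1. DUP -> [8, 8]
2. PUSH -59 -> [8, 8, -59]
3. MUL -> [8, -472]
4. SUB -> [480]
5. PUSH 3 -> [480, 3]
6. PUSH -13 -> [480, 3, -13]
7. PUSH -24 -> [480, 3, -13, -24]

[480, 3, -13, -24]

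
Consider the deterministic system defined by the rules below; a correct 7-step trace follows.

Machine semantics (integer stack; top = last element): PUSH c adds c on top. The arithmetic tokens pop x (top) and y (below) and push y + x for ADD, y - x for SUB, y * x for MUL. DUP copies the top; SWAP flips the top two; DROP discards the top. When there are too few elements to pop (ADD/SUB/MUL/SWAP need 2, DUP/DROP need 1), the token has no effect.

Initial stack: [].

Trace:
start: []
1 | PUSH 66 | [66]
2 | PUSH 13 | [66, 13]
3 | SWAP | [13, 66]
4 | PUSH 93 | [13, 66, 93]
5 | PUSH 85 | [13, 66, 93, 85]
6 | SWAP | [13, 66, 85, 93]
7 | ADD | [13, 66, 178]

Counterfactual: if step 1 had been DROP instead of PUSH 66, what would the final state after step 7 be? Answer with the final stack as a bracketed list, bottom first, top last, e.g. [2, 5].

(re-executing from step 1 with the substitution; state before step 1: [])
1 | DROP | []
2 | PUSH 13 | [13]
3 | SWAP | [13]
4 | PUSH 93 | [13, 93]
5 | PUSH 85 | [13, 93, 85]
6 | SWAP | [13, 85, 93]
7 | ADD | [13, 178]

[13, 178]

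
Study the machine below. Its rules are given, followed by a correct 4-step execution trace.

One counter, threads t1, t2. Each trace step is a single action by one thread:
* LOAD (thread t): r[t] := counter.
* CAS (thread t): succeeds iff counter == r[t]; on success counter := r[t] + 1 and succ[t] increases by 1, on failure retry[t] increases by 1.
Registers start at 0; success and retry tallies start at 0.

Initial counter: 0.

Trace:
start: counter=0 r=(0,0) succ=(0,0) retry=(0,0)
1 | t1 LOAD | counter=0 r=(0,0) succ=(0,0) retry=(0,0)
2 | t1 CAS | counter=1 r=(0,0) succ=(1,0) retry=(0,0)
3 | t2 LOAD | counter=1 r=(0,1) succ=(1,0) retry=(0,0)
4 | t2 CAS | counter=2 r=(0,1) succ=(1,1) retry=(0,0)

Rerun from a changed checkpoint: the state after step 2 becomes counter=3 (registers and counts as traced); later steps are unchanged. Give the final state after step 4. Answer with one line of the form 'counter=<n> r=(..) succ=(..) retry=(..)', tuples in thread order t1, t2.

state after step 2 := counter=3 r=(0,0) succ=(1,0) retry=(0,0)
3 | t2 LOAD | counter=3 r=(0,3) succ=(1,0) retry=(0,0)
4 | t2 CAS | counter=4 r=(0,3) succ=(1,1) retry=(0,0)

counter=4 r=(0,3) succ=(1,1) retry=(0,0)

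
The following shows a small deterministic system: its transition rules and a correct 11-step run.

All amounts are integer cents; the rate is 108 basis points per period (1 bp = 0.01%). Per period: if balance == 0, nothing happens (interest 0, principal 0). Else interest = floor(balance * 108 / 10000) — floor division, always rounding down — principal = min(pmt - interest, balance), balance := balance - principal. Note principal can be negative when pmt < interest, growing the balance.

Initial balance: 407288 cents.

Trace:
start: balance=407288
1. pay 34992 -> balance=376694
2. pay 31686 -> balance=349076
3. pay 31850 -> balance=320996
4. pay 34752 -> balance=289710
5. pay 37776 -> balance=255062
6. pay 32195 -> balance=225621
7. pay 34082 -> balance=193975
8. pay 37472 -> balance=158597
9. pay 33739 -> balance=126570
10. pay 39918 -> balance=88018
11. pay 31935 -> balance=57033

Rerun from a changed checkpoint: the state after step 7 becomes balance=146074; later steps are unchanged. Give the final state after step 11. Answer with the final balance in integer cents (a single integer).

7030

state after step 7 := balance=146074
8. pay 37472 -> balance=110179
9. pay 33739 -> balance=77629
10. pay 39918 -> balance=38549
11. pay 31935 -> balance=7030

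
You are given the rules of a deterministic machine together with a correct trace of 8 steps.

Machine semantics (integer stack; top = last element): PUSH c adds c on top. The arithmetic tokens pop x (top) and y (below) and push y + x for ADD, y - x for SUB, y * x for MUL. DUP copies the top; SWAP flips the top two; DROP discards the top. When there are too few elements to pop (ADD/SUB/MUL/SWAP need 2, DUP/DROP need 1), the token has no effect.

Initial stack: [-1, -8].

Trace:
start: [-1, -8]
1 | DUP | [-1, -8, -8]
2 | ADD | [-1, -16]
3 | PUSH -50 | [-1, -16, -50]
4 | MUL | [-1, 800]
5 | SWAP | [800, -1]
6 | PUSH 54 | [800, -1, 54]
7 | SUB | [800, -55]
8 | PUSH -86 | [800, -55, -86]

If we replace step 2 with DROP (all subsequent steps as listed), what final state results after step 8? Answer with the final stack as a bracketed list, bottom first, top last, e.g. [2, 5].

[400, -55, -86]

(re-executing from step 2 with the substitution; state before step 2: [-1, -8, -8])
2 | DROP | [-1, -8]
3 | PUSH -50 | [-1, -8, -50]
4 | MUL | [-1, 400]
5 | SWAP | [400, -1]
6 | PUSH 54 | [400, -1, 54]
7 | SUB | [400, -55]
8 | PUSH -86 | [400, -55, -86]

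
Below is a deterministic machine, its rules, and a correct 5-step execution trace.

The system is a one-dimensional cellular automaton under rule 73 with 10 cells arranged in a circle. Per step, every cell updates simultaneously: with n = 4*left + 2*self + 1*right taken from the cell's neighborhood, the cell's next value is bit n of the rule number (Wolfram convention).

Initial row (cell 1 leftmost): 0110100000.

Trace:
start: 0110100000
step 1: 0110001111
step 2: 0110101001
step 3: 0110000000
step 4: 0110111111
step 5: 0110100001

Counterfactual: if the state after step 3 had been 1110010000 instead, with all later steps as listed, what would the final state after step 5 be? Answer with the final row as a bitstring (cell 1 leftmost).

state after step 3 := 1110010000
step 4: 1010000110
step 5: 0000110110

0000110110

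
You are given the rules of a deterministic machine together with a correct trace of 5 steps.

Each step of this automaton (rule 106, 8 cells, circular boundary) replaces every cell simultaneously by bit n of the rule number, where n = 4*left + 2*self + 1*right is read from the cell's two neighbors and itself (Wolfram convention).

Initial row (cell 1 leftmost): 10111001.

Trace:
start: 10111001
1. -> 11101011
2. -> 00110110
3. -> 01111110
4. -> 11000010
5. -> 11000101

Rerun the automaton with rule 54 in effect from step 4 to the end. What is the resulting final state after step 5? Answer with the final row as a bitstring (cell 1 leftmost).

01000010

(re-executing steps 4..5 under rule 54; state before step 4: 01111110)
4. -> 10000001
5. -> 01000010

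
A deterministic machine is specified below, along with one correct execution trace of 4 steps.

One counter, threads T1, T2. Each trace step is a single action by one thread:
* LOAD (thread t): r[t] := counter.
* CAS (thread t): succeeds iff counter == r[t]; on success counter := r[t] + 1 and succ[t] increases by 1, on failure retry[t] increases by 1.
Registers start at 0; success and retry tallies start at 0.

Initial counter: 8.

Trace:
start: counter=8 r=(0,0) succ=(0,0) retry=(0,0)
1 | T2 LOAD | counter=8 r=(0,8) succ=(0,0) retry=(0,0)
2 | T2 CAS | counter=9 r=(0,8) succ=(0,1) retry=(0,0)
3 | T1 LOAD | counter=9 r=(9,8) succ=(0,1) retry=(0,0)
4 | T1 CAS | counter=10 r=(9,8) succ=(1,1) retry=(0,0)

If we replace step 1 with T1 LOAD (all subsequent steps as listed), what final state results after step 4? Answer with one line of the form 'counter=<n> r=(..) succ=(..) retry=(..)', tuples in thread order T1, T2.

(re-executing from step 1 with the substitution; state before step 1: counter=8 r=(0,0) succ=(0,0) retry=(0,0))
1 | T1 LOAD | counter=8 r=(8,0) succ=(0,0) retry=(0,0)
2 | T2 CAS | counter=8 r=(8,0) succ=(0,0) retry=(0,1)
3 | T1 LOAD | counter=8 r=(8,0) succ=(0,0) retry=(0,1)
4 | T1 CAS | counter=9 r=(8,0) succ=(1,0) retry=(0,1)

counter=9 r=(8,0) succ=(1,0) retry=(0,1)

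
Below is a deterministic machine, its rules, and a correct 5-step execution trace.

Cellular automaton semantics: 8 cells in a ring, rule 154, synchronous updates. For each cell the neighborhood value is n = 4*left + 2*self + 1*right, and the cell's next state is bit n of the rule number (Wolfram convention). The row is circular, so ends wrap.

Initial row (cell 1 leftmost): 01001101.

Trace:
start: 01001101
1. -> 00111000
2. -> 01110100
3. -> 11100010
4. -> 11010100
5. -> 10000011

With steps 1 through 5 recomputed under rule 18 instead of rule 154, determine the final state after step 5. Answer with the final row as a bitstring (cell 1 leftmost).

(re-executing steps 1..5 under rule 18; state before step 1: 01001101)
1. -> 00110000
2. -> 01001000
3. -> 10110100
4. -> 00000011
5. -> 10000100

10000100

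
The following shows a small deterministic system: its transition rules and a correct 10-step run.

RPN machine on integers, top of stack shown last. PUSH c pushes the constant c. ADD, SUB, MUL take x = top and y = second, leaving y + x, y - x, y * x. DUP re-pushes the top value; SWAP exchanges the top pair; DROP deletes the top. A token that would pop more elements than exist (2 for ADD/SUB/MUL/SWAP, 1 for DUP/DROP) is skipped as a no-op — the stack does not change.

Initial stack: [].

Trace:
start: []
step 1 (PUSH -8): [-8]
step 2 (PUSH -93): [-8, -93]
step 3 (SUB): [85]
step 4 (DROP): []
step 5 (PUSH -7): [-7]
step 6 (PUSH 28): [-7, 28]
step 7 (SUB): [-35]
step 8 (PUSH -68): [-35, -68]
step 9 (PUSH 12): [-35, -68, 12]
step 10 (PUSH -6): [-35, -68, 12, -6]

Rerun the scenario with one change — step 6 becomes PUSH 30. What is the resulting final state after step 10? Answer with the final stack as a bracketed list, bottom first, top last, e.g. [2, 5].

(re-executing from step 6 with the substitution; state before step 6: [-7])
step 6 (PUSH 30): [-7, 30]
step 7 (SUB): [-37]
step 8 (PUSH -68): [-37, -68]
step 9 (PUSH 12): [-37, -68, 12]
step 10 (PUSH -6): [-37, -68, 12, -6]

[-37, -68, 12, -6]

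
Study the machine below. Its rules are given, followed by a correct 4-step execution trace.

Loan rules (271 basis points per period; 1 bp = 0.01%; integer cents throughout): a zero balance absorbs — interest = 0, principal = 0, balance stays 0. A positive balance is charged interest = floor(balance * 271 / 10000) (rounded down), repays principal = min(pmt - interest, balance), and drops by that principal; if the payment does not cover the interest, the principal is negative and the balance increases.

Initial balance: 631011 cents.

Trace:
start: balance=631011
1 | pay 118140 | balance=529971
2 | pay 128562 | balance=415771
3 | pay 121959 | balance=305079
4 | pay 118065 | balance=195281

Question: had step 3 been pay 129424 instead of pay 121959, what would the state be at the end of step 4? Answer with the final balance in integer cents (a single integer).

(re-executing from step 3 with the substitution; state before step 3: balance=415771)
3 | pay 129424 | balance=297614
4 | pay 118065 | balance=187614

187614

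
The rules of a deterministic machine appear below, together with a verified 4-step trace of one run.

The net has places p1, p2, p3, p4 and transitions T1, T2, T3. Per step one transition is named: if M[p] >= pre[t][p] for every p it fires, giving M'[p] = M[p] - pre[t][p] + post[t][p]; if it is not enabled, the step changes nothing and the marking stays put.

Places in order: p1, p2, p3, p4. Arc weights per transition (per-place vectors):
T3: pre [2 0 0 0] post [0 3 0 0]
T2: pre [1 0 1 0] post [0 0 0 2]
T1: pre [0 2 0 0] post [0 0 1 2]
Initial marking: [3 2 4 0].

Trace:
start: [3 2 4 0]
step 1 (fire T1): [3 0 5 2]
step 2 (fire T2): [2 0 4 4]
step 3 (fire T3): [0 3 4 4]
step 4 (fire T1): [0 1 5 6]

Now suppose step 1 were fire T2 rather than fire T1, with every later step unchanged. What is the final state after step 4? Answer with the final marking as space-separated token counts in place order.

1 0 3 6

(re-executing from step 1 with the substitution; state before step 1: [3 2 4 0])
step 1 (fire T2): [2 2 3 2]
step 2 (fire T2): [1 2 2 4]
step 3 (fire T3): [1 2 2 4]
step 4 (fire T1): [1 0 3 6]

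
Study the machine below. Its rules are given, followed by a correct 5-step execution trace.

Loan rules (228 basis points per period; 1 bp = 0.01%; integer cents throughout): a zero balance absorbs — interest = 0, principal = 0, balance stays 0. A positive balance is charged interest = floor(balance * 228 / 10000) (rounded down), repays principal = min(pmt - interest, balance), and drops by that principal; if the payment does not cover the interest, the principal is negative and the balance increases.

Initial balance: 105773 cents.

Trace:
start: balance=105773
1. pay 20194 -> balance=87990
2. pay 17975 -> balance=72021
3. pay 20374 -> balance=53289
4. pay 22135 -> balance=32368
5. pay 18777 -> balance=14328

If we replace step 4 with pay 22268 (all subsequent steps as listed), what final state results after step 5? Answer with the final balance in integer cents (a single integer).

(re-executing from step 4 with the substitution; state before step 4: balance=53289)
4. pay 22268 -> balance=32235
5. pay 18777 -> balance=14192

14192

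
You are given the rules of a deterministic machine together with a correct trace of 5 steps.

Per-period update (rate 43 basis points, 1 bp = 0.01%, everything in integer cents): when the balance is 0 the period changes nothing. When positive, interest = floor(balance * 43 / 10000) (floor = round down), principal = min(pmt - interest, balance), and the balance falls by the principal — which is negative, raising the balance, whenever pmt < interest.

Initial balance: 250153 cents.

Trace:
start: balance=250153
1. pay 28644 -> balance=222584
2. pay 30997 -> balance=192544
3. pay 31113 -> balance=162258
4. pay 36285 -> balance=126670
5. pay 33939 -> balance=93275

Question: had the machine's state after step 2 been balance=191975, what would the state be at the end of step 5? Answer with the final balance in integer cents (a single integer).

state after step 2 := balance=191975
3. pay 31113 -> balance=161687
4. pay 36285 -> balance=126097
5. pay 33939 -> balance=92700

92700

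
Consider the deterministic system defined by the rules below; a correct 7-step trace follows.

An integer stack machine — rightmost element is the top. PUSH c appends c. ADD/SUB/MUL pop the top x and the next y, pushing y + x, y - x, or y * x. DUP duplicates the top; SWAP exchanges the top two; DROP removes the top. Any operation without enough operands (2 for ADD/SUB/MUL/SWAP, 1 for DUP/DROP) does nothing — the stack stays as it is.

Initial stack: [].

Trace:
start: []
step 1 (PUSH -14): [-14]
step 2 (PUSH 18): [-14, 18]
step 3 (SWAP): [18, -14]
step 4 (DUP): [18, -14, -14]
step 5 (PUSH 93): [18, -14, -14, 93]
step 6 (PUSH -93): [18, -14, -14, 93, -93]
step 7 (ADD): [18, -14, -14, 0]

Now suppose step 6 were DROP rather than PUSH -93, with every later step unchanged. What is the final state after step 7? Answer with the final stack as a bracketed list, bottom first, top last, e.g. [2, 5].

(re-executing from step 6 with the substitution; state before step 6: [18, -14, -14, 93])
step 6 (DROP): [18, -14, -14]
step 7 (ADD): [18, -28]

[18, -28]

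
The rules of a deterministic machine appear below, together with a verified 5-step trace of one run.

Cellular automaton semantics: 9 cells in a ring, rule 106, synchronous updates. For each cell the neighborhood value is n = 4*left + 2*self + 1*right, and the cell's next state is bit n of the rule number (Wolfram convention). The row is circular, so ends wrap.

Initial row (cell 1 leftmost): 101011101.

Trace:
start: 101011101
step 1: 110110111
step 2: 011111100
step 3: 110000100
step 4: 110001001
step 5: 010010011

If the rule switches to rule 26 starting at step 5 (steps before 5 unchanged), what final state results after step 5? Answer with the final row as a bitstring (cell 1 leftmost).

(re-executing step 5 under rule 26; state before step 5: 110001001)
step 5: 001010111

001010111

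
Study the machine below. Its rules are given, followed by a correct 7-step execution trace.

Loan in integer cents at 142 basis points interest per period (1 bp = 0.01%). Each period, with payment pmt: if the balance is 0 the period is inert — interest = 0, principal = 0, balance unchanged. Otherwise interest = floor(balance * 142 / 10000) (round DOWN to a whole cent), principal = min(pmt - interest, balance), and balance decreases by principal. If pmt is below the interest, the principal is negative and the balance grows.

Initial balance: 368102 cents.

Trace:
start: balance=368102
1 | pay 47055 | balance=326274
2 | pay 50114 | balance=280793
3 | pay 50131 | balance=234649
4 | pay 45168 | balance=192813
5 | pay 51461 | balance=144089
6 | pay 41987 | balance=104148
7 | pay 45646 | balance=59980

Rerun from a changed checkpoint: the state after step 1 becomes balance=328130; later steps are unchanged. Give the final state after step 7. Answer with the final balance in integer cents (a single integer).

state after step 1 := balance=328130
2 | pay 50114 | balance=282675
3 | pay 50131 | balance=236557
4 | pay 45168 | balance=194748
5 | pay 51461 | balance=146052
6 | pay 41987 | balance=106138
7 | pay 45646 | balance=61999

61999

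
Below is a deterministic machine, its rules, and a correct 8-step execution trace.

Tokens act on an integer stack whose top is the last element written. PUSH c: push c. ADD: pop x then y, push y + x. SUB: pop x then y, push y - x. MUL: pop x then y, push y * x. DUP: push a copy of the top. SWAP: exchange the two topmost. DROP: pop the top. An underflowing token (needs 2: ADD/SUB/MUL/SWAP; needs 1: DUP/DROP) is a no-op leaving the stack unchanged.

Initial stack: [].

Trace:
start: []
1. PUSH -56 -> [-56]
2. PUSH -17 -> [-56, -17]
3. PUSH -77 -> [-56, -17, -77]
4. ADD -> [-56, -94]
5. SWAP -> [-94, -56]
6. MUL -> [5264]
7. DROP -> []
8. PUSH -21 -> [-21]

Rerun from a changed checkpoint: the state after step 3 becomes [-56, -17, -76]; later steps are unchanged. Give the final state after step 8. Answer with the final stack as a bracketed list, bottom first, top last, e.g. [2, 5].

state after step 3 := [-56, -17, -76]
4. ADD -> [-56, -93]
5. SWAP -> [-93, -56]
6. MUL -> [5208]
7. DROP -> []
8. PUSH -21 -> [-21]

[-21]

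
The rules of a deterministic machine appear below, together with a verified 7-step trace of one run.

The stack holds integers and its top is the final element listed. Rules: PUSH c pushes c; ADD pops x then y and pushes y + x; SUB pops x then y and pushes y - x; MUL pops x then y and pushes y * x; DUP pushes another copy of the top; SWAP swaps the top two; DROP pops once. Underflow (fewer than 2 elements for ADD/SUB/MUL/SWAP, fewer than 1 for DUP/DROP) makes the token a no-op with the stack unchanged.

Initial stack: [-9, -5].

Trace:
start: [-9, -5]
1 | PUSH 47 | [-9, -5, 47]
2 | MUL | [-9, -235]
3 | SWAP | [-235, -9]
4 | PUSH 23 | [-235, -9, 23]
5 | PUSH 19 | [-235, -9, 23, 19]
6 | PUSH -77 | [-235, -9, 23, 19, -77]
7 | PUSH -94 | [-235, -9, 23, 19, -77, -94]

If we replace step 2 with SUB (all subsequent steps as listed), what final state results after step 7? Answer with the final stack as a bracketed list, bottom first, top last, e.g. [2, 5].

[-52, -9, 23, 19, -77, -94]

(re-executing from step 2 with the substitution; state before step 2: [-9, -5, 47])
2 | SUB | [-9, -52]
3 | SWAP | [-52, -9]
4 | PUSH 23 | [-52, -9, 23]
5 | PUSH 19 | [-52, -9, 23, 19]
6 | PUSH -77 | [-52, -9, 23, 19, -77]
7 | PUSH -94 | [-52, -9, 23, 19, -77, -94]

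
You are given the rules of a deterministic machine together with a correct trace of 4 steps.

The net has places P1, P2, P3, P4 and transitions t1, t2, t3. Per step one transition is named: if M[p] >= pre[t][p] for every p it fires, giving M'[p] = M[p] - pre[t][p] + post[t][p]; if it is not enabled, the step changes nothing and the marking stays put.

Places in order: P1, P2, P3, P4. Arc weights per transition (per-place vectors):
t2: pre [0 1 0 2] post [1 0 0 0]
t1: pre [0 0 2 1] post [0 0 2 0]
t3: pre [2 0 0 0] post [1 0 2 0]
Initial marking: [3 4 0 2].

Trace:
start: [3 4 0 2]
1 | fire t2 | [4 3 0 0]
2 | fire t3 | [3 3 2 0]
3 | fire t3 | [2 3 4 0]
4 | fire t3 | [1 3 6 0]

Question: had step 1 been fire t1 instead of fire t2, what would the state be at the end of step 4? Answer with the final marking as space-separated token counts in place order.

(re-executing from step 1 with the substitution; state before step 1: [3 4 0 2])
1 | fire t1 | [3 4 0 2]
2 | fire t3 | [2 4 2 2]
3 | fire t3 | [1 4 4 2]
4 | fire t3 | [1 4 4 2]

1 4 4 2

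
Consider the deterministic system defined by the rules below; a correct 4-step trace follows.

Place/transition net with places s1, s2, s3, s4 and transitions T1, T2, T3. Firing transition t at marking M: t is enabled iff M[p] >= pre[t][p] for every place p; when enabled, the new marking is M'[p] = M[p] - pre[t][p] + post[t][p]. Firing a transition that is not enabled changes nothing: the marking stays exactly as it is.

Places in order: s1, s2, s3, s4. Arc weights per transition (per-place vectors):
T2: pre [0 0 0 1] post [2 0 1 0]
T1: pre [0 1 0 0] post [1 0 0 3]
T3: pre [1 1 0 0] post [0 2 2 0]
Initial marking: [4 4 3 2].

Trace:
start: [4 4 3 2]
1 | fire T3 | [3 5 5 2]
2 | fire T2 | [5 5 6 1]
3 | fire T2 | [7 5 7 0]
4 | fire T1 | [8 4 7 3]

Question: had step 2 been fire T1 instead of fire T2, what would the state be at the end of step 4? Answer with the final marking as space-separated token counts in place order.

(re-executing from step 2 with the substitution; state before step 2: [3 5 5 2])
2 | fire T1 | [4 4 5 5]
3 | fire T2 | [6 4 6 4]
4 | fire T1 | [7 3 6 7]

7 3 6 7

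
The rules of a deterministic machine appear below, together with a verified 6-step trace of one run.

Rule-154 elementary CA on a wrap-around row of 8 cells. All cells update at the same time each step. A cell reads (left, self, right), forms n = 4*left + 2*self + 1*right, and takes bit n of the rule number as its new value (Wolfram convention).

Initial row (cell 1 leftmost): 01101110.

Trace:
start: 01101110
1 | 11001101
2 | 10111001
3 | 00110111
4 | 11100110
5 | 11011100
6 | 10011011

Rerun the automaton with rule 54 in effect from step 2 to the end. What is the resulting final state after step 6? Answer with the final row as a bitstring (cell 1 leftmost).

10011111

(re-executing steps 2..6 under rule 54; state before step 2: 11001101)
2 | 00110010
3 | 01001111
4 | 11110000
5 | 00001001
6 | 10011111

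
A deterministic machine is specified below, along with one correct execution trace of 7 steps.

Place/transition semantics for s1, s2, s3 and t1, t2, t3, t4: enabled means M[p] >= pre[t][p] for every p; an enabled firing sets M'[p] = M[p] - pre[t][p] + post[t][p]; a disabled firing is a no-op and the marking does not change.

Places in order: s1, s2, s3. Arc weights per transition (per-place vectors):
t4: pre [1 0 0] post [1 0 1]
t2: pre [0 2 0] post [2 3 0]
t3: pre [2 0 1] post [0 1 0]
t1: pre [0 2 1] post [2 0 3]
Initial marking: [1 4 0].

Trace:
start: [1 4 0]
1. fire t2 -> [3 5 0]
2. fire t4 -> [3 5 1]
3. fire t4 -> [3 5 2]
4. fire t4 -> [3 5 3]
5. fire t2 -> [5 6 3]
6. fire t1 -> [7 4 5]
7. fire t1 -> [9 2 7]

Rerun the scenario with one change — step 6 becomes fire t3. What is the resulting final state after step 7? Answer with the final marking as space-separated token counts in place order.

5 5 4

(re-executing from step 6 with the substitution; state before step 6: [5 6 3])
6. fire t3 -> [3 7 2]
7. fire t1 -> [5 5 4]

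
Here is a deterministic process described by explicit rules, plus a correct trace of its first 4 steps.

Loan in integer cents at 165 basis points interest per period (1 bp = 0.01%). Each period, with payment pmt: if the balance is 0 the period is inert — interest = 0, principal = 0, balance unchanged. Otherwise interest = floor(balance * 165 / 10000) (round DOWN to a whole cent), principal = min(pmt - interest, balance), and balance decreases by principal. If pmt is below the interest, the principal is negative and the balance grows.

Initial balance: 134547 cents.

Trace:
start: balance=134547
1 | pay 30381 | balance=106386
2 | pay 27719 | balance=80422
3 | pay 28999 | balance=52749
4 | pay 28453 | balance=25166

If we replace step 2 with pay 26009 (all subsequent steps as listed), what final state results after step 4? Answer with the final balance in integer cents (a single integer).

26934

(re-executing from step 2 with the substitution; state before step 2: balance=106386)
2 | pay 26009 | balance=82132
3 | pay 28999 | balance=54488
4 | pay 28453 | balance=26934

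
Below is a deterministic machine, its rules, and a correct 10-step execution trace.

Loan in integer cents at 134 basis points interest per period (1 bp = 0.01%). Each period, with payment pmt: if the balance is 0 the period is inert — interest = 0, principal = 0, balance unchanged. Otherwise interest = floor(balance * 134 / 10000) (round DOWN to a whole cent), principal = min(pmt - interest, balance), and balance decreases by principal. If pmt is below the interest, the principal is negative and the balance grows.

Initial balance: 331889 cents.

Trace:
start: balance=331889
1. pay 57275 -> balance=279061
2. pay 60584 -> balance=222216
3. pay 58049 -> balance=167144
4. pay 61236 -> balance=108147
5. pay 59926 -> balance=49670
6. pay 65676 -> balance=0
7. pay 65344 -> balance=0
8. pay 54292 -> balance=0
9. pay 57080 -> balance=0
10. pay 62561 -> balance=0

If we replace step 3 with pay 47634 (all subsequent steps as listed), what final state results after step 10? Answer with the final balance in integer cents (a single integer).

(re-executing from step 3 with the substitution; state before step 3: balance=222216)
3. pay 47634 -> balance=177559
4. pay 61236 -> balance=118702
5. pay 59926 -> balance=60366
6. pay 65676 -> balance=0
7. pay 65344 -> balance=0
8. pay 54292 -> balance=0
9. pay 57080 -> balance=0
10. pay 62561 -> balance=0

0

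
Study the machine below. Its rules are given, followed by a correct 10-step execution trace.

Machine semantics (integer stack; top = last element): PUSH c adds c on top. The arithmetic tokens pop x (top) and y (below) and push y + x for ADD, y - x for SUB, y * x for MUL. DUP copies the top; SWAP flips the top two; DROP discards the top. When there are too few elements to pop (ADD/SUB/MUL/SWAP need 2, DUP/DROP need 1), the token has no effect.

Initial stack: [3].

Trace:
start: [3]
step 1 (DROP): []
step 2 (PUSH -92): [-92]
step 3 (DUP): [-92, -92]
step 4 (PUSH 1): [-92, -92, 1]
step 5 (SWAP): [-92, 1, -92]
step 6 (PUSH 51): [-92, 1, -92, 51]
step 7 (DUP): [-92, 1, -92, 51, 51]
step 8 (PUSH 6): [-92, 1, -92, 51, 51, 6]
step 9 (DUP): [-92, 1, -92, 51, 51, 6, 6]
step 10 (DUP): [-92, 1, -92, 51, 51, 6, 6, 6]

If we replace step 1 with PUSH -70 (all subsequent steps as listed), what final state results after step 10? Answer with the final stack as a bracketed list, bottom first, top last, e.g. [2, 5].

[3, -70, -92, 1, -92, 51, 51, 6, 6, 6]

(re-executing from step 1 with the substitution; state before step 1: [3])
step 1 (PUSH -70): [3, -70]
step 2 (PUSH -92): [3, -70, -92]
step 3 (DUP): [3, -70, -92, -92]
step 4 (PUSH 1): [3, -70, -92, -92, 1]
step 5 (SWAP): [3, -70, -92, 1, -92]
step 6 (PUSH 51): [3, -70, -92, 1, -92, 51]
step 7 (DUP): [3, -70, -92, 1, -92, 51, 51]
step 8 (PUSH 6): [3, -70, -92, 1, -92, 51, 51, 6]
step 9 (DUP): [3, -70, -92, 1, -92, 51, 51, 6, 6]
step 10 (DUP): [3, -70, -92, 1, -92, 51, 51, 6, 6, 6]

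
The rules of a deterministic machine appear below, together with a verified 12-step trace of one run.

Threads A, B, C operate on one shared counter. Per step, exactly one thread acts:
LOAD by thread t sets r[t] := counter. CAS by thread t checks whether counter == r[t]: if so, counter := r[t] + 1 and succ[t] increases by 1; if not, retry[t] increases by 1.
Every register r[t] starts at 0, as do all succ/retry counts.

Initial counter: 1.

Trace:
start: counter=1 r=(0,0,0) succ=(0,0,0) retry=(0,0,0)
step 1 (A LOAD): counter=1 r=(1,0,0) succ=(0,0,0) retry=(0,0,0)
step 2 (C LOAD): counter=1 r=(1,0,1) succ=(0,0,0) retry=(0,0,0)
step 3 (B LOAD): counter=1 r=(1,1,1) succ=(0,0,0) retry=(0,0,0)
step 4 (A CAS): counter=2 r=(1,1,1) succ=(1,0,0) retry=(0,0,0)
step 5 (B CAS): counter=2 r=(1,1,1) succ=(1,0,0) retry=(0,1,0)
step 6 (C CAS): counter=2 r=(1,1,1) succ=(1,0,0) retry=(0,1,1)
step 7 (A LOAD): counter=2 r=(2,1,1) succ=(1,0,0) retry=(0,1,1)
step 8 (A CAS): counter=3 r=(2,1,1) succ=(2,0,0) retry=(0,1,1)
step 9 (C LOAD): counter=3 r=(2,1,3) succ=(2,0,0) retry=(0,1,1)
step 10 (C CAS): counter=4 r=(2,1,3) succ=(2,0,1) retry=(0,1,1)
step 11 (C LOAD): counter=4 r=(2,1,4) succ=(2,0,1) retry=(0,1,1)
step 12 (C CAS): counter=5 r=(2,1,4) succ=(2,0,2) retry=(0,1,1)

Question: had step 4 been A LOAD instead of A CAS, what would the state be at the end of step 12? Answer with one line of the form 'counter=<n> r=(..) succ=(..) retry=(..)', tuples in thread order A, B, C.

(re-executing from step 4 with the substitution; state before step 4: counter=1 r=(1,1,1) succ=(0,0,0) retry=(0,0,0))
step 4 (A LOAD): counter=1 r=(1,1,1) succ=(0,0,0) retry=(0,0,0)
step 5 (B CAS): counter=2 r=(1,1,1) succ=(0,1,0) retry=(0,0,0)
step 6 (C CAS): counter=2 r=(1,1,1) succ=(0,1,0) retry=(0,0,1)
step 7 (A LOAD): counter=2 r=(2,1,1) succ=(0,1,0) retry=(0,0,1)
step 8 (A CAS): counter=3 r=(2,1,1) succ=(1,1,0) retry=(0,0,1)
step 9 (C LOAD): counter=3 r=(2,1,3) succ=(1,1,0) retry=(0,0,1)
step 10 (C CAS): counter=4 r=(2,1,3) succ=(1,1,1) retry=(0,0,1)
step 11 (C LOAD): counter=4 r=(2,1,4) succ=(1,1,1) retry=(0,0,1)
step 12 (C CAS): counter=5 r=(2,1,4) succ=(1,1,2) retry=(0,0,1)

counter=5 r=(2,1,4) succ=(1,1,2) retry=(0,0,1)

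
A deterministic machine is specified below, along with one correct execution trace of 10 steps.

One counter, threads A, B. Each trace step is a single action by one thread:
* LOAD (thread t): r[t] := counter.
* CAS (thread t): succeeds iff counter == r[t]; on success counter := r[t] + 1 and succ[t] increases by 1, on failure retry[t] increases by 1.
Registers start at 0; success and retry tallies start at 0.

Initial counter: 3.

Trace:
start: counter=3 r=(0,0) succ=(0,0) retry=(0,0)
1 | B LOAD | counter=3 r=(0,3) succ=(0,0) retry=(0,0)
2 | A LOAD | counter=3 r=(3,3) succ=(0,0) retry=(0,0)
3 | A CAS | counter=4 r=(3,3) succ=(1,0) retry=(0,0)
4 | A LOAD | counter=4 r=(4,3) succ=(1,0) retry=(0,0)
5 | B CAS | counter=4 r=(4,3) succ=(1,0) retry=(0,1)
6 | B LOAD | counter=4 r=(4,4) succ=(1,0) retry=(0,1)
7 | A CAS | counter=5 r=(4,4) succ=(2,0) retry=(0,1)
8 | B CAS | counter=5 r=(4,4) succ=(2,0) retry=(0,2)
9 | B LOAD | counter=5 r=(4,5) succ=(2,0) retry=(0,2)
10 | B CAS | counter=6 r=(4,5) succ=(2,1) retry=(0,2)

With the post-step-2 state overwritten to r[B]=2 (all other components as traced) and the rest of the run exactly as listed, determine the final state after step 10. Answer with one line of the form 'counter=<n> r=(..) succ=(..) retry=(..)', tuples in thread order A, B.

counter=6 r=(4,5) succ=(2,1) retry=(0,2)

state after step 2 := counter=3 r=(3,2) succ=(0,0) retry=(0,0)
3 | A CAS | counter=4 r=(3,2) succ=(1,0) retry=(0,0)
4 | A LOAD | counter=4 r=(4,2) succ=(1,0) retry=(0,0)
5 | B CAS | counter=4 r=(4,2) succ=(1,0) retry=(0,1)
6 | B LOAD | counter=4 r=(4,4) succ=(1,0) retry=(0,1)
7 | A CAS | counter=5 r=(4,4) succ=(2,0) retry=(0,1)
8 | B CAS | counter=5 r=(4,4) succ=(2,0) retry=(0,2)
9 | B LOAD | counter=5 r=(4,5) succ=(2,0) retry=(0,2)
10 | B CAS | counter=6 r=(4,5) succ=(2,1) retry=(0,2)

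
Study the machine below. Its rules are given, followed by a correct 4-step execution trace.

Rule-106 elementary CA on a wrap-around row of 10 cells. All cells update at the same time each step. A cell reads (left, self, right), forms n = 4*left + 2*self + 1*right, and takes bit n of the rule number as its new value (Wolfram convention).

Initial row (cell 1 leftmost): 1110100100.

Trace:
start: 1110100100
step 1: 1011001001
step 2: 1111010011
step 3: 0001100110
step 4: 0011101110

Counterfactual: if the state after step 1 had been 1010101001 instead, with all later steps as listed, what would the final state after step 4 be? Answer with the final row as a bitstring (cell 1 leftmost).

1111001110

state after step 1 := 1010101001
step 2: 1101010011
step 3: 0110100110
step 4: 1111001110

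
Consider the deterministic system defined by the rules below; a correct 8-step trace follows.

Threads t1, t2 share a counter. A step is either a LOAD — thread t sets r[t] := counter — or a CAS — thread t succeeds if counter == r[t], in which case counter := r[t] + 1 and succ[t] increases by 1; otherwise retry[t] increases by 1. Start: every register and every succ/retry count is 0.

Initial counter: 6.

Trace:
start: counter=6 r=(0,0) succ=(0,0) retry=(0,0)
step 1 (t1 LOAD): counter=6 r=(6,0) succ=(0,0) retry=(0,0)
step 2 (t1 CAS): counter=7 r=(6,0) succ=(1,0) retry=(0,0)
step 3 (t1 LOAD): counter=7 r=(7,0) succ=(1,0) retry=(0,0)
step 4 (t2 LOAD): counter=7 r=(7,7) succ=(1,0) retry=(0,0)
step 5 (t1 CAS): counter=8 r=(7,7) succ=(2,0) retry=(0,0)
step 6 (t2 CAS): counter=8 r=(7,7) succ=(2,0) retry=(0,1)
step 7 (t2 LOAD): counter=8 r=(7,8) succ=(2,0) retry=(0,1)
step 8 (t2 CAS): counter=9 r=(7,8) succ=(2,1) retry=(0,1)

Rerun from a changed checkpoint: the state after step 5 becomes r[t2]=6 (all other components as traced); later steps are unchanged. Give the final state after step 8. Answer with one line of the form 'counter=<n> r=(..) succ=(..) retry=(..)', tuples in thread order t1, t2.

state after step 5 := counter=8 r=(7,6) succ=(2,0) retry=(0,0)
step 6 (t2 CAS): counter=8 r=(7,6) succ=(2,0) retry=(0,1)
step 7 (t2 LOAD): counter=8 r=(7,8) succ=(2,0) retry=(0,1)
step 8 (t2 CAS): counter=9 r=(7,8) succ=(2,1) retry=(0,1)

counter=9 r=(7,8) succ=(2,1) retry=(0,1)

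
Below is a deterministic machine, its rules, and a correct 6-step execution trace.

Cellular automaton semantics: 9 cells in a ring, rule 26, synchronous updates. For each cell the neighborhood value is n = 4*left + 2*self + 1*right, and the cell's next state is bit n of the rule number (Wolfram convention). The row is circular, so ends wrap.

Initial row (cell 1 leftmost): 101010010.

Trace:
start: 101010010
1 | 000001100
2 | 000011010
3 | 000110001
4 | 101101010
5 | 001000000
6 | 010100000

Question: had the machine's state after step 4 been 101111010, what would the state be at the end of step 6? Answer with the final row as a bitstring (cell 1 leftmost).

010100000

state after step 4 := 101111010
5 | 001000000
6 | 010100000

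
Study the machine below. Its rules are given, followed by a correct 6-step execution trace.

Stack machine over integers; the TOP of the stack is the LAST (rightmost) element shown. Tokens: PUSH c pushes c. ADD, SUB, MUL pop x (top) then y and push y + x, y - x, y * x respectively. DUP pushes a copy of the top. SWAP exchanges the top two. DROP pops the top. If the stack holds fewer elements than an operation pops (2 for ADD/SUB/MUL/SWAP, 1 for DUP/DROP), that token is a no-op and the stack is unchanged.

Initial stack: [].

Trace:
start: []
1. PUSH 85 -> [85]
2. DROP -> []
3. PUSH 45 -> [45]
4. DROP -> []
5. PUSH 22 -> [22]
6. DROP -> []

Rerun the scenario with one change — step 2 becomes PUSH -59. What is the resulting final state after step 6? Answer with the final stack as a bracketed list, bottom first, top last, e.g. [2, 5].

[85, -59]

(re-executing from step 2 with the substitution; state before step 2: [85])
2. PUSH -59 -> [85, -59]
3. PUSH 45 -> [85, -59, 45]
4. DROP -> [85, -59]
5. PUSH 22 -> [85, -59, 22]
6. DROP -> [85, -59]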